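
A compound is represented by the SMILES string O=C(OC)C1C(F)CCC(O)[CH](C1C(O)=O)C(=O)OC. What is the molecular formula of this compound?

C12H17FO7

Walk through each heavy atom and fill implicit hydrogens from standard valence (C 4, N 3, O 2, S 2, halogen 1):
  atom 1: O, bond orders sum to 2 (valence 2) → 0 H
  atom 2: C, bond orders sum to 4 (valence 4) → 0 H
  atom 3: O, bond orders sum to 2 (valence 2) → 0 H
  atom 4: C, bond orders sum to 1 (valence 4) → 3 H
  atom 5: C, bond orders sum to 3 (valence 4) → 1 H
  atom 6: C, bond orders sum to 3 (valence 4) → 1 H
  atom 7: F (halogen, monovalent) → 0 H
  atom 8: C, bond orders sum to 2 (valence 4) → 2 H
  atom 9: C, bond orders sum to 2 (valence 4) → 2 H
  atom 10: C, bond orders sum to 3 (valence 4) → 1 H
  atom 11: O, bond orders sum to 1 (valence 2) → 1 H
  atom 12: C with explicit H count 1
  atom 13: C, bond orders sum to 3 (valence 4) → 1 H
  atom 14: C, bond orders sum to 4 (valence 4) → 0 H
  atom 15: O, bond orders sum to 1 (valence 2) → 1 H
  atom 16: O, bond orders sum to 2 (valence 2) → 0 H
  atom 17: C, bond orders sum to 4 (valence 4) → 0 H
  atom 18: O, bond orders sum to 2 (valence 2) → 0 H
  atom 19: O, bond orders sum to 2 (valence 2) → 0 H
  atom 20: C, bond orders sum to 1 (valence 4) → 3 H
Totals → C:12, H:17, F:1, O:7.
In Hill order: C12H17FO7.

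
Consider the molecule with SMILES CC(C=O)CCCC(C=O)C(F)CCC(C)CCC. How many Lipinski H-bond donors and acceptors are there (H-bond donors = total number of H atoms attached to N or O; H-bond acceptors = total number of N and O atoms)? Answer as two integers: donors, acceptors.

Donors: find every N or O and count the H atoms it carries.
  atom 4 (O): bond orders sum to 2 → 0 H
  atom 10 (O): bond orders sum to 2 → 0 H
Lipinski HBD = 0.
Acceptors: N atoms = 0, O atoms = 2 → HBA = 2.

0, 2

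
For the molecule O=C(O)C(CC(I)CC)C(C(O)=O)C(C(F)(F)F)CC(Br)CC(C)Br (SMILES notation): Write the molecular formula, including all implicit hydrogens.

C15H22Br2F3IO4

Walk through each heavy atom and fill implicit hydrogens from standard valence (C 4, N 3, O 2, S 2, halogen 1):
  atom 1: O, bond orders sum to 2 (valence 2) → 0 H
  atom 2: C, bond orders sum to 4 (valence 4) → 0 H
  atom 3: O, bond orders sum to 1 (valence 2) → 1 H
  atom 4: C, bond orders sum to 3 (valence 4) → 1 H
  atom 5: C, bond orders sum to 2 (valence 4) → 2 H
  atom 6: C, bond orders sum to 3 (valence 4) → 1 H
  atom 7: I (halogen, monovalent) → 0 H
  atom 8: C, bond orders sum to 2 (valence 4) → 2 H
  atom 9: C, bond orders sum to 1 (valence 4) → 3 H
  atom 10: C, bond orders sum to 3 (valence 4) → 1 H
  atom 11: C, bond orders sum to 4 (valence 4) → 0 H
  atom 12: O, bond orders sum to 1 (valence 2) → 1 H
  atom 13: O, bond orders sum to 2 (valence 2) → 0 H
  atom 14: C, bond orders sum to 3 (valence 4) → 1 H
  atom 15: C, bond orders sum to 4 (valence 4) → 0 H
  atom 16: F (halogen, monovalent) → 0 H
  atom 17: F (halogen, monovalent) → 0 H
  atom 18: F (halogen, monovalent) → 0 H
  atom 19: C, bond orders sum to 2 (valence 4) → 2 H
  atom 20: C, bond orders sum to 3 (valence 4) → 1 H
  atom 21: Br (halogen, monovalent) → 0 H
  atom 22: C, bond orders sum to 2 (valence 4) → 2 H
  atom 23: C, bond orders sum to 3 (valence 4) → 1 H
  atom 24: C, bond orders sum to 1 (valence 4) → 3 H
  atom 25: Br (halogen, monovalent) → 0 H
Totals → C:15, H:22, Br:2, F:3, I:1, O:4.
In Hill order: C15H22Br2F3IO4.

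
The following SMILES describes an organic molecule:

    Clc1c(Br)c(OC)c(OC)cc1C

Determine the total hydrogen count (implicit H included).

Walk through each heavy atom and fill implicit hydrogens from standard valence (C 4, N 3, O 2, S 2, halogen 1); for lowercase aromatic atoms, an aromatic c carries 1 H when it has two neighbours and 0 H with three, and aromatic n carries 0 H:
  atom 1: Cl (halogen, monovalent) → 0 H
  atom 2: aromatic c, 3 neighbours → 0 H
  atom 3: aromatic c, 3 neighbours → 0 H
  atom 4: Br (halogen, monovalent) → 0 H
  atom 5: aromatic c, 3 neighbours → 0 H
  atom 6: O, bond orders sum to 2 (valence 2) → 0 H
  atom 7: C, bond orders sum to 1 (valence 4) → 3 H
  atom 8: aromatic c, 3 neighbours → 0 H
  atom 9: O, bond orders sum to 2 (valence 2) → 0 H
  atom 10: C, bond orders sum to 1 (valence 4) → 3 H
  atom 11: aromatic c, 2 neighbours → 1 H
  atom 12: aromatic c, 3 neighbours → 0 H
  atom 13: C, bond orders sum to 1 (valence 4) → 3 H
Total hydrogens: 10.

10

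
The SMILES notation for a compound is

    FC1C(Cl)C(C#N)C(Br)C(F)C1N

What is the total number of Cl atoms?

Scan the SMILES for Cl atoms (remember two-letter symbols like Cl and Br are single atoms).
Chlorine count: 1.

1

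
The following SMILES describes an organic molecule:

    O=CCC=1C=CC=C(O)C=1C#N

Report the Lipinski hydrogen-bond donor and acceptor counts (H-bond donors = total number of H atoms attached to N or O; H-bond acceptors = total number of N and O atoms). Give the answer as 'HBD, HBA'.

Donors: find every N or O and count the H atoms it carries.
  atom 1 (O): bond orders sum to 2 → 0 H
  atom 9 (O): bond orders sum to 1 → 1 H
  atom 12 (N): bond orders sum to 3 → 0 H
Lipinski HBD = 1.
Acceptors: N atoms = 1, O atoms = 2 → HBA = 3.

1, 3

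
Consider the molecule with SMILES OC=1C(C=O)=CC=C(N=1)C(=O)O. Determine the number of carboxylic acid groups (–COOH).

1

The carboxylic acid motif appears at heavy-atom position 10 in the SMILES.
Other groups present: 1 aldehyde, 1 hydroxyl.
Carboxylic acid count: 1.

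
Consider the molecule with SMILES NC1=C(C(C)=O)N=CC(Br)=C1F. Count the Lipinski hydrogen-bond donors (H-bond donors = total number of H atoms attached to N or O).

Donors: find every N or O and count the H atoms it carries.
  atom 1 (N): bond orders sum to 1 → 2 H
  atom 6 (O): bond orders sum to 2 → 0 H
  atom 7 (N): bond orders sum to 3 → 0 H
Lipinski HBD = 2.

2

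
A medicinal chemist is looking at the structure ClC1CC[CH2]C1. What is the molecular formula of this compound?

Walk through each heavy atom and fill implicit hydrogens from standard valence (C 4, N 3, O 2, S 2, halogen 1):
  atom 1: Cl (halogen, monovalent) → 0 H
  atom 2: C, bond orders sum to 3 (valence 4) → 1 H
  atom 3: C, bond orders sum to 2 (valence 4) → 2 H
  atom 4: C, bond orders sum to 2 (valence 4) → 2 H
  atom 5: C with explicit H count 2
  atom 6: C, bond orders sum to 2 (valence 4) → 2 H
Totals → C:5, H:9, Cl:1.
In Hill order: C5H9Cl.

C5H9Cl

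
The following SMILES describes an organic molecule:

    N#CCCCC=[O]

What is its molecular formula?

C5H7NO

Walk through each heavy atom and fill implicit hydrogens from standard valence (C 4, N 3, O 2, S 2, halogen 1):
  atom 1: N, bond orders sum to 3 (valence 3) → 0 H
  atom 2: C, bond orders sum to 4 (valence 4) → 0 H
  atom 3: C, bond orders sum to 2 (valence 4) → 2 H
  atom 4: C, bond orders sum to 2 (valence 4) → 2 H
  atom 5: C, bond orders sum to 2 (valence 4) → 2 H
  atom 6: C, bond orders sum to 3 (valence 4) → 1 H
  atom 7: O with explicit H count 0
Totals → C:5, H:7, N:1, O:1.
In Hill order: C5H7NO.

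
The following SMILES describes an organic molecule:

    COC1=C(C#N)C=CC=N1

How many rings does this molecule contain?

1

In SMILES, each pair of matching ring-closure digits denotes one ring-closing bond; the number of such bonds equals the number of independent rings.
Ring-closure bonds here: 1.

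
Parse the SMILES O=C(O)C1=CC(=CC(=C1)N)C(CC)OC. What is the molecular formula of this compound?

C11H15NO3

Walk through each heavy atom and fill implicit hydrogens from standard valence (C 4, N 3, O 2, S 2, halogen 1):
  atom 1: O, bond orders sum to 2 (valence 2) → 0 H
  atom 2: C, bond orders sum to 4 (valence 4) → 0 H
  atom 3: O, bond orders sum to 1 (valence 2) → 1 H
  atom 4: C, bond orders sum to 4 (valence 4) → 0 H
  atom 5: C, bond orders sum to 3 (valence 4) → 1 H
  atom 6: C, bond orders sum to 4 (valence 4) → 0 H
  atom 7: C, bond orders sum to 3 (valence 4) → 1 H
  atom 8: C, bond orders sum to 4 (valence 4) → 0 H
  atom 9: C, bond orders sum to 3 (valence 4) → 1 H
  atom 10: N, bond orders sum to 1 (valence 3) → 2 H
  atom 11: C, bond orders sum to 3 (valence 4) → 1 H
  atom 12: C, bond orders sum to 2 (valence 4) → 2 H
  atom 13: C, bond orders sum to 1 (valence 4) → 3 H
  atom 14: O, bond orders sum to 2 (valence 2) → 0 H
  atom 15: C, bond orders sum to 1 (valence 4) → 3 H
Totals → C:11, H:15, N:1, O:3.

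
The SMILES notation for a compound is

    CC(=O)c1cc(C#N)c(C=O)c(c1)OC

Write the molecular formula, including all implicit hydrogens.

Walk through each heavy atom and fill implicit hydrogens from standard valence (C 4, N 3, O 2, S 2, halogen 1); for lowercase aromatic atoms, an aromatic c carries 1 H when it has two neighbours and 0 H with three, and aromatic n carries 0 H:
  atom 1: C, bond orders sum to 1 (valence 4) → 3 H
  atom 2: C, bond orders sum to 4 (valence 4) → 0 H
  atom 3: O, bond orders sum to 2 (valence 2) → 0 H
  atom 4: aromatic c, 3 neighbours → 0 H
  atom 5: aromatic c, 2 neighbours → 1 H
  atom 6: aromatic c, 3 neighbours → 0 H
  atom 7: C, bond orders sum to 4 (valence 4) → 0 H
  atom 8: N, bond orders sum to 3 (valence 3) → 0 H
  atom 9: aromatic c, 3 neighbours → 0 H
  atom 10: C, bond orders sum to 3 (valence 4) → 1 H
  atom 11: O, bond orders sum to 2 (valence 2) → 0 H
  atom 12: aromatic c, 3 neighbours → 0 H
  atom 13: aromatic c, 2 neighbours → 1 H
  atom 14: O, bond orders sum to 2 (valence 2) → 0 H
  atom 15: C, bond orders sum to 1 (valence 4) → 3 H
Totals → C:11, H:9, N:1, O:3.
In Hill order: C11H9NO3.

C11H9NO3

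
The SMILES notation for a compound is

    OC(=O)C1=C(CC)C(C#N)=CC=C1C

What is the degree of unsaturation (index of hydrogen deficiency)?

Molecular formula: C11H11NO2.
DoU = (2C + 2 + N − H − X) / 2, where X is the halogen count and O/S are ignored.
    = (2·11 + 2 + 1 − 11 − 0) / 2 = 14 / 2 = 7.

7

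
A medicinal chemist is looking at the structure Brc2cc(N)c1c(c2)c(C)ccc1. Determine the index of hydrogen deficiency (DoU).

7

Molecular formula: C11H10BrN.
DoU = (2C + 2 + N − H − X) / 2, where X is the halogen count and O/S are ignored.
    = (2·11 + 2 + 1 − 10 − 1) / 2 = 14 / 2 = 7.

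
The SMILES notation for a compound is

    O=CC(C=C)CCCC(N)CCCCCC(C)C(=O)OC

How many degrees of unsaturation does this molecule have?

3

Molecular formula: C17H31NO3.
DoU = (2C + 2 + N − H − X) / 2, where X is the halogen count and O/S are ignored.
    = (2·17 + 2 + 1 − 31 − 0) / 2 = 6 / 2 = 3.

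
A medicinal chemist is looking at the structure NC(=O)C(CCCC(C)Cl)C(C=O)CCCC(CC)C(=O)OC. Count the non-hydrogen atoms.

Every atom symbol written in the SMILES (organic subset) is one heavy atom; implicit H are not written.
Heavy atoms by element → C:17, Cl:1, N:1, O:4.
Total: 23.

23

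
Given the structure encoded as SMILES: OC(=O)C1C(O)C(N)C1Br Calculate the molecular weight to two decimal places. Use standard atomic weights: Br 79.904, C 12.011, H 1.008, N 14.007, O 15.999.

First, the molecular formula is C5H8BrNO3 (counting implicit H from valence).
  Br: 1 × 79.904 = 79.904
  C: 5 × 12.011 = 60.055
  H: 8 × 1.008 = 8.064
  N: 1 × 14.007 = 14.007
  O: 3 × 15.999 = 47.997
Sum: 1×79.904 + 5×12.011 + 8×1.008 + 1×14.007 + 3×15.999 = 210.027 → 210.03 g/mol.

210.03 g/mol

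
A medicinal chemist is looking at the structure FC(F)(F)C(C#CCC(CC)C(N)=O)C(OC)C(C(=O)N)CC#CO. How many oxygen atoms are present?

Scan the SMILES for O atoms (remember two-letter symbols like Cl and Br are single atoms).
Oxygen count: 4.

4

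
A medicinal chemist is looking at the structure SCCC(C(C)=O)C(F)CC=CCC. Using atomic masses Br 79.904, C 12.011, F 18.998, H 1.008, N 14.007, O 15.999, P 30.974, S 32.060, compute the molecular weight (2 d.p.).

First, the molecular formula is C11H19FOS (counting implicit H from valence).
  C: 11 × 12.011 = 132.121
  F: 1 × 18.998 = 18.998
  H: 19 × 1.008 = 19.152
  O: 1 × 15.999 = 15.999
  S: 1 × 32.060 = 32.060
Sum: 11×12.011 + 1×18.998 + 19×1.008 + 1×15.999 + 1×32.060 = 218.330 → 218.33 g/mol.

218.33 g/mol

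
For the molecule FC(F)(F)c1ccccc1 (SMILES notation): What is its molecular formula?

Walk through each heavy atom and fill implicit hydrogens from standard valence (C 4, N 3, O 2, S 2, halogen 1); for lowercase aromatic atoms, an aromatic c carries 1 H when it has two neighbours and 0 H with three, and aromatic n carries 0 H:
  atom 1: F (halogen, monovalent) → 0 H
  atom 2: C, bond orders sum to 4 (valence 4) → 0 H
  atom 3: F (halogen, monovalent) → 0 H
  atom 4: F (halogen, monovalent) → 0 H
  atom 5: aromatic c, 3 neighbours → 0 H
  atom 6: aromatic c, 2 neighbours → 1 H
  atom 7: aromatic c, 2 neighbours → 1 H
  atom 8: aromatic c, 2 neighbours → 1 H
  atom 9: aromatic c, 2 neighbours → 1 H
  atom 10: aromatic c, 2 neighbours → 1 H
Totals → C:7, H:5, F:3.
In Hill order: C7H5F3.

C7H5F3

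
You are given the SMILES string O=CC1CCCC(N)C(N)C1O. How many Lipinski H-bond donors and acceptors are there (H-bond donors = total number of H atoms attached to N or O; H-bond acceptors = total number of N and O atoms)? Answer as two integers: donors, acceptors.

Donors: find every N or O and count the H atoms it carries.
  atom 1 (O): bond orders sum to 2 → 0 H
  atom 8 (N): bond orders sum to 1 → 2 H
  atom 10 (N): bond orders sum to 1 → 2 H
  atom 12 (O): bond orders sum to 1 → 1 H
Lipinski HBD = 5.
Acceptors: N atoms = 2, O atoms = 2 → HBA = 4.

5, 4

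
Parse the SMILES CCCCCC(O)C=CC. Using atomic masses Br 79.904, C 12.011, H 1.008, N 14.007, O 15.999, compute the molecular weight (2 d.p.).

First, the molecular formula is C9H18O (counting implicit H from valence).
  C: 9 × 12.011 = 108.099
  H: 18 × 1.008 = 18.144
  O: 1 × 15.999 = 15.999
Sum: 9×12.011 + 18×1.008 + 1×15.999 = 142.242 → 142.24 g/mol.

142.24 g/mol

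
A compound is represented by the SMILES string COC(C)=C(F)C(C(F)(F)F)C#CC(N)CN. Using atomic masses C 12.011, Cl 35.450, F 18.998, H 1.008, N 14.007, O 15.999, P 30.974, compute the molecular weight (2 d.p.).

254.23 g/mol

First, the molecular formula is C10H14F4N2O (counting implicit H from valence).
  C: 10 × 12.011 = 120.110
  F: 4 × 18.998 = 75.992
  H: 14 × 1.008 = 14.112
  N: 2 × 14.007 = 28.014
  O: 1 × 15.999 = 15.999
Sum: 10×12.011 + 4×18.998 + 14×1.008 + 2×14.007 + 1×15.999 = 254.227 → 254.23 g/mol.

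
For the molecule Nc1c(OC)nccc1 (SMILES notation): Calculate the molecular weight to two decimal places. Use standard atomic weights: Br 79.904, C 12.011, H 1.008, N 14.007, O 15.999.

First, the molecular formula is C6H8N2O (counting implicit H from valence).
  C: 6 × 12.011 = 72.066
  H: 8 × 1.008 = 8.064
  N: 2 × 14.007 = 28.014
  O: 1 × 15.999 = 15.999
Sum: 6×12.011 + 8×1.008 + 2×14.007 + 1×15.999 = 124.143 → 124.14 g/mol.

124.14 g/mol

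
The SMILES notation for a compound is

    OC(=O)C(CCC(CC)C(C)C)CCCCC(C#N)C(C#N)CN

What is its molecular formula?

Walk through each heavy atom and fill implicit hydrogens from standard valence (C 4, N 3, O 2, S 2, halogen 1):
  atom 1: O, bond orders sum to 1 (valence 2) → 1 H
  atom 2: C, bond orders sum to 4 (valence 4) → 0 H
  atom 3: O, bond orders sum to 2 (valence 2) → 0 H
  atom 4: C, bond orders sum to 3 (valence 4) → 1 H
  atom 5: C, bond orders sum to 2 (valence 4) → 2 H
  atom 6: C, bond orders sum to 2 (valence 4) → 2 H
  atom 7: C, bond orders sum to 3 (valence 4) → 1 H
  atom 8: C, bond orders sum to 2 (valence 4) → 2 H
  atom 9: C, bond orders sum to 1 (valence 4) → 3 H
  atom 10: C, bond orders sum to 3 (valence 4) → 1 H
  atom 11: C, bond orders sum to 1 (valence 4) → 3 H
  atom 12: C, bond orders sum to 1 (valence 4) → 3 H
  atom 13: C, bond orders sum to 2 (valence 4) → 2 H
  atom 14: C, bond orders sum to 2 (valence 4) → 2 H
  atom 15: C, bond orders sum to 2 (valence 4) → 2 H
  atom 16: C, bond orders sum to 2 (valence 4) → 2 H
  atom 17: C, bond orders sum to 3 (valence 4) → 1 H
  atom 18: C, bond orders sum to 4 (valence 4) → 0 H
  atom 19: N, bond orders sum to 3 (valence 3) → 0 H
  atom 20: C, bond orders sum to 3 (valence 4) → 1 H
  atom 21: C, bond orders sum to 4 (valence 4) → 0 H
  atom 22: N, bond orders sum to 3 (valence 3) → 0 H
  atom 23: C, bond orders sum to 2 (valence 4) → 2 H
  atom 24: N, bond orders sum to 1 (valence 3) → 2 H
Totals → C:19, H:33, N:3, O:2.

C19H33N3O2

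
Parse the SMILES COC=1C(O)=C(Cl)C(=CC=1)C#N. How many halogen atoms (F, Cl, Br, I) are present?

1

Halogen atoms appear at heavy-atom position 7 (1×Cl).
Other groups present: 1 ether, 1 hydroxyl, 1 nitrile.
Halogen count: 1.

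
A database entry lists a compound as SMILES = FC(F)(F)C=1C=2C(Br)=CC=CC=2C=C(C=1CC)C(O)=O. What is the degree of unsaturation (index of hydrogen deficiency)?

8

Molecular formula: C14H10BrF3O2.
DoU = (2C + 2 + N − H − X) / 2, where X is the halogen count and O/S are ignored.
    = (2·14 + 2 + 0 − 10 − 4) / 2 = 16 / 2 = 8.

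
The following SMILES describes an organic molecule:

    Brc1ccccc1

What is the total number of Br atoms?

Scan the SMILES for Br atoms (remember two-letter symbols like Cl and Br are single atoms).
Bromine count: 1.

1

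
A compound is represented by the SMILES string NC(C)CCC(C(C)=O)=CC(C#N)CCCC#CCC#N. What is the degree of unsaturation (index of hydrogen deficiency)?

8

Molecular formula: C17H23N3O.
DoU = (2C + 2 + N − H − X) / 2, where X is the halogen count and O/S are ignored.
    = (2·17 + 2 + 3 − 23 − 0) / 2 = 16 / 2 = 8.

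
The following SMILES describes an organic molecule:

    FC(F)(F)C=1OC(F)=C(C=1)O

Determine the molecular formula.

C5H2F4O2

Walk through each heavy atom and fill implicit hydrogens from standard valence (C 4, N 3, O 2, S 2, halogen 1):
  atom 1: F (halogen, monovalent) → 0 H
  atom 2: C, bond orders sum to 4 (valence 4) → 0 H
  atom 3: F (halogen, monovalent) → 0 H
  atom 4: F (halogen, monovalent) → 0 H
  atom 5: C, bond orders sum to 4 (valence 4) → 0 H
  atom 6: O, bond orders sum to 2 (valence 2) → 0 H
  atom 7: C, bond orders sum to 4 (valence 4) → 0 H
  atom 8: F (halogen, monovalent) → 0 H
  atom 9: C, bond orders sum to 4 (valence 4) → 0 H
  atom 10: C, bond orders sum to 3 (valence 4) → 1 H
  atom 11: O, bond orders sum to 1 (valence 2) → 1 H
Totals → C:5, H:2, F:4, O:2.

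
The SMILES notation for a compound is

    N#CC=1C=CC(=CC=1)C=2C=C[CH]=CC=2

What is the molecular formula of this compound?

C13H9N

Walk through each heavy atom and fill implicit hydrogens from standard valence (C 4, N 3, O 2, S 2, halogen 1):
  atom 1: N, bond orders sum to 3 (valence 3) → 0 H
  atom 2: C, bond orders sum to 4 (valence 4) → 0 H
  atom 3: C, bond orders sum to 4 (valence 4) → 0 H
  atom 4: C, bond orders sum to 3 (valence 4) → 1 H
  atom 5: C, bond orders sum to 3 (valence 4) → 1 H
  atom 6: C, bond orders sum to 4 (valence 4) → 0 H
  atom 7: C, bond orders sum to 3 (valence 4) → 1 H
  atom 8: C, bond orders sum to 3 (valence 4) → 1 H
  atom 9: C, bond orders sum to 4 (valence 4) → 0 H
  atom 10: C, bond orders sum to 3 (valence 4) → 1 H
  atom 11: C, bond orders sum to 3 (valence 4) → 1 H
  atom 12: C with explicit H count 1
  atom 13: C, bond orders sum to 3 (valence 4) → 1 H
  atom 14: C, bond orders sum to 3 (valence 4) → 1 H
Totals → C:13, H:9, N:1.
In Hill order: C13H9N.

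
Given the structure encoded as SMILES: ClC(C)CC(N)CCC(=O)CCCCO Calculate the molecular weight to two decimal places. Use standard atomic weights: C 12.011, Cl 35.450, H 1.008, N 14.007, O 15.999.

First, the molecular formula is C11H22ClNO2 (counting implicit H from valence).
  C: 11 × 12.011 = 132.121
  Cl: 1 × 35.450 = 35.450
  H: 22 × 1.008 = 22.176
  N: 1 × 14.007 = 14.007
  O: 2 × 15.999 = 31.998
Sum: 11×12.011 + 1×35.450 + 22×1.008 + 1×14.007 + 2×15.999 = 235.752 → 235.75 g/mol.

235.75 g/mol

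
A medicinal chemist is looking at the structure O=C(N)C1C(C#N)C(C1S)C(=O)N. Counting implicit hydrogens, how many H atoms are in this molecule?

Walk through each heavy atom and fill implicit hydrogens from standard valence (C 4, N 3, O 2, S 2, halogen 1):
  atom 1: O, bond orders sum to 2 (valence 2) → 0 H
  atom 2: C, bond orders sum to 4 (valence 4) → 0 H
  atom 3: N, bond orders sum to 1 (valence 3) → 2 H
  atom 4: C, bond orders sum to 3 (valence 4) → 1 H
  atom 5: C, bond orders sum to 3 (valence 4) → 1 H
  atom 6: C, bond orders sum to 4 (valence 4) → 0 H
  atom 7: N, bond orders sum to 3 (valence 3) → 0 H
  atom 8: C, bond orders sum to 3 (valence 4) → 1 H
  atom 9: C, bond orders sum to 3 (valence 4) → 1 H
  atom 10: S, bond orders sum to 1 (valence 2) → 1 H
  atom 11: C, bond orders sum to 4 (valence 4) → 0 H
  atom 12: O, bond orders sum to 2 (valence 2) → 0 H
  atom 13: N, bond orders sum to 1 (valence 3) → 2 H
Total hydrogens: 9.

9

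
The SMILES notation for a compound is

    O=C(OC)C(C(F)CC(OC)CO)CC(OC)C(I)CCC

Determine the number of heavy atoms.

Every atom symbol written in the SMILES (organic subset) is one heavy atom; implicit H are not written.
Heavy atoms by element → C:15, F:1, I:1, O:5.
Total: 22.

22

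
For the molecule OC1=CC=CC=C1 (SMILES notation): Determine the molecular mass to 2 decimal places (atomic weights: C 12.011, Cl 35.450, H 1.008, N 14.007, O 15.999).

First, the molecular formula is C6H6O (counting implicit H from valence).
  C: 6 × 12.011 = 72.066
  H: 6 × 1.008 = 6.048
  O: 1 × 15.999 = 15.999
Sum: 6×12.011 + 6×1.008 + 1×15.999 = 94.113 → 94.11 g/mol.

94.11 g/mol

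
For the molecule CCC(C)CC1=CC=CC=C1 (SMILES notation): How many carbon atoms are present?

11

Count every carbon token in the SMILES (each C, including those in ring-closure positions and inside branches).
Carbon count: 11.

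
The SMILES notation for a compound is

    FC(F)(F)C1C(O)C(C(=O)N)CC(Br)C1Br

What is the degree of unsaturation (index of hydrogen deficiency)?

Degree of unsaturation = (number of rings) + (number of π bonds).
Ring closures in the SMILES: 1.
π bonds: 1 double bond (each 1 DoU) → 1 DoU from unsaturation.
Total DoU = 1 + 1 = 2.

2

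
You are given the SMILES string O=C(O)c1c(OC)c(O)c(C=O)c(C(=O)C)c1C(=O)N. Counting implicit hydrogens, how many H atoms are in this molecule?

Walk through each heavy atom and fill implicit hydrogens from standard valence (C 4, N 3, O 2, S 2, halogen 1); for lowercase aromatic atoms, an aromatic c carries 1 H when it has two neighbours and 0 H with three, and aromatic n carries 0 H:
  atom 1: O, bond orders sum to 2 (valence 2) → 0 H
  atom 2: C, bond orders sum to 4 (valence 4) → 0 H
  atom 3: O, bond orders sum to 1 (valence 2) → 1 H
  atom 4: aromatic c, 3 neighbours → 0 H
  atom 5: aromatic c, 3 neighbours → 0 H
  atom 6: O, bond orders sum to 2 (valence 2) → 0 H
  atom 7: C, bond orders sum to 1 (valence 4) → 3 H
  atom 8: aromatic c, 3 neighbours → 0 H
  atom 9: O, bond orders sum to 1 (valence 2) → 1 H
  atom 10: aromatic c, 3 neighbours → 0 H
  atom 11: C, bond orders sum to 3 (valence 4) → 1 H
  atom 12: O, bond orders sum to 2 (valence 2) → 0 H
  atom 13: aromatic c, 3 neighbours → 0 H
  atom 14: C, bond orders sum to 4 (valence 4) → 0 H
  atom 15: O, bond orders sum to 2 (valence 2) → 0 H
  atom 16: C, bond orders sum to 1 (valence 4) → 3 H
  atom 17: aromatic c, 3 neighbours → 0 H
  atom 18: C, bond orders sum to 4 (valence 4) → 0 H
  atom 19: O, bond orders sum to 2 (valence 2) → 0 H
  atom 20: N, bond orders sum to 1 (valence 3) → 2 H
Total hydrogens: 11.

11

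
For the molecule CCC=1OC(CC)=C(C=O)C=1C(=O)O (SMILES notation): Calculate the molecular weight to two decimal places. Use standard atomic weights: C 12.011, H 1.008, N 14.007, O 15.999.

First, the molecular formula is C10H12O4 (counting implicit H from valence).
  C: 10 × 12.011 = 120.110
  H: 12 × 1.008 = 12.096
  O: 4 × 15.999 = 63.996
Sum: 10×12.011 + 12×1.008 + 4×15.999 = 196.202 → 196.20 g/mol.

196.20 g/mol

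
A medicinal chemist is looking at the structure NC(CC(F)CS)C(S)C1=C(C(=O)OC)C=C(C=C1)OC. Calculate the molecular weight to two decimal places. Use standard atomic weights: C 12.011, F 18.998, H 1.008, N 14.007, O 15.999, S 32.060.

333.44 g/mol

First, the molecular formula is C14H20FNO3S2 (counting implicit H from valence).
  C: 14 × 12.011 = 168.154
  F: 1 × 18.998 = 18.998
  H: 20 × 1.008 = 20.160
  N: 1 × 14.007 = 14.007
  O: 3 × 15.999 = 47.997
  S: 2 × 32.060 = 64.120
Sum: 14×12.011 + 1×18.998 + 20×1.008 + 1×14.007 + 3×15.999 + 2×32.060 = 333.436 → 333.44 g/mol.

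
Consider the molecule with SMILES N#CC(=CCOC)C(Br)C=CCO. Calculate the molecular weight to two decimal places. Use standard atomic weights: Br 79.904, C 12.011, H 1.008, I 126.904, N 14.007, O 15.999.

First, the molecular formula is C9H12BrNO2 (counting implicit H from valence).
  Br: 1 × 79.904 = 79.904
  C: 9 × 12.011 = 108.099
  H: 12 × 1.008 = 12.096
  N: 1 × 14.007 = 14.007
  O: 2 × 15.999 = 31.998
Sum: 1×79.904 + 9×12.011 + 12×1.008 + 1×14.007 + 2×15.999 = 246.104 → 246.10 g/mol.

246.10 g/mol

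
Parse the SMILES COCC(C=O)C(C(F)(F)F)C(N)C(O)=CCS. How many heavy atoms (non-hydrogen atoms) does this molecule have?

Every atom symbol written in the SMILES (organic subset) is one heavy atom; implicit H are not written.
Heavy atoms by element → C:10, F:3, N:1, O:3, S:1.
Total: 18.

18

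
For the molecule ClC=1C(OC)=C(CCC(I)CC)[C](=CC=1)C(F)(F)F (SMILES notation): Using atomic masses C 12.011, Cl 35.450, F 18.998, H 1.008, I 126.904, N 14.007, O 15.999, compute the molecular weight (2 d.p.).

First, the molecular formula is C13H15ClF3IO (counting implicit H from valence).
  C: 13 × 12.011 = 156.143
  Cl: 1 × 35.450 = 35.450
  F: 3 × 18.998 = 56.994
  H: 15 × 1.008 = 15.120
  I: 1 × 126.904 = 126.904
  O: 1 × 15.999 = 15.999
Sum: 13×12.011 + 1×35.450 + 3×18.998 + 15×1.008 + 1×126.904 + 1×15.999 = 406.610 → 406.61 g/mol.

406.61 g/mol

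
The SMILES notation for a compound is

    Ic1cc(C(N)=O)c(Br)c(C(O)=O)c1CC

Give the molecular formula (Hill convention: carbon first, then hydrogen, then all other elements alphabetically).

Walk through each heavy atom and fill implicit hydrogens from standard valence (C 4, N 3, O 2, S 2, halogen 1); for lowercase aromatic atoms, an aromatic c carries 1 H when it has two neighbours and 0 H with three, and aromatic n carries 0 H:
  atom 1: I (halogen, monovalent) → 0 H
  atom 2: aromatic c, 3 neighbours → 0 H
  atom 3: aromatic c, 2 neighbours → 1 H
  atom 4: aromatic c, 3 neighbours → 0 H
  atom 5: C, bond orders sum to 4 (valence 4) → 0 H
  atom 6: N, bond orders sum to 1 (valence 3) → 2 H
  atom 7: O, bond orders sum to 2 (valence 2) → 0 H
  atom 8: aromatic c, 3 neighbours → 0 H
  atom 9: Br (halogen, monovalent) → 0 H
  atom 10: aromatic c, 3 neighbours → 0 H
  atom 11: C, bond orders sum to 4 (valence 4) → 0 H
  atom 12: O, bond orders sum to 1 (valence 2) → 1 H
  atom 13: O, bond orders sum to 2 (valence 2) → 0 H
  atom 14: aromatic c, 3 neighbours → 0 H
  atom 15: C, bond orders sum to 2 (valence 4) → 2 H
  atom 16: C, bond orders sum to 1 (valence 4) → 3 H
Totals → C:10, H:9, Br:1, I:1, N:1, O:3.
In Hill order: C10H9BrINO3.

C10H9BrINO3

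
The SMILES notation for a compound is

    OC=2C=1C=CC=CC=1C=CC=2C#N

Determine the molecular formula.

Walk through each heavy atom and fill implicit hydrogens from standard valence (C 4, N 3, O 2, S 2, halogen 1):
  atom 1: O, bond orders sum to 1 (valence 2) → 1 H
  atom 2: C, bond orders sum to 4 (valence 4) → 0 H
  atom 3: C, bond orders sum to 4 (valence 4) → 0 H
  atom 4: C, bond orders sum to 3 (valence 4) → 1 H
  atom 5: C, bond orders sum to 3 (valence 4) → 1 H
  atom 6: C, bond orders sum to 3 (valence 4) → 1 H
  atom 7: C, bond orders sum to 3 (valence 4) → 1 H
  atom 8: C, bond orders sum to 4 (valence 4) → 0 H
  atom 9: C, bond orders sum to 3 (valence 4) → 1 H
  atom 10: C, bond orders sum to 3 (valence 4) → 1 H
  atom 11: C, bond orders sum to 4 (valence 4) → 0 H
  atom 12: C, bond orders sum to 4 (valence 4) → 0 H
  atom 13: N, bond orders sum to 3 (valence 3) → 0 H
Totals → C:11, H:7, N:1, O:1.

C11H7NO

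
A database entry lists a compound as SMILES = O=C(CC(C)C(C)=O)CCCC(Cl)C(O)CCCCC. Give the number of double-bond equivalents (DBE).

Degree of unsaturation = (number of rings) + (number of π bonds).
Ring closures in the SMILES: 0.
π bonds: 2 double bonds (each 1 DoU) → 2 DoU from unsaturation.
Total DoU = 0 + 2 = 2.

2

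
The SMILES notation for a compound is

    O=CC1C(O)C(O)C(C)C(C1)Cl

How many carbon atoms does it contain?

Count every carbon token in the SMILES (each C, including those in ring-closure positions and inside branches).
Carbon count: 8.

8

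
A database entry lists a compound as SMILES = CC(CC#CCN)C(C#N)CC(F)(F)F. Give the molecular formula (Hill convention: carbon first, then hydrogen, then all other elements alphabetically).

C10H13F3N2

Walk through each heavy atom and fill implicit hydrogens from standard valence (C 4, N 3, O 2, S 2, halogen 1):
  atom 1: C, bond orders sum to 1 (valence 4) → 3 H
  atom 2: C, bond orders sum to 3 (valence 4) → 1 H
  atom 3: C, bond orders sum to 2 (valence 4) → 2 H
  atom 4: C, bond orders sum to 4 (valence 4) → 0 H
  atom 5: C, bond orders sum to 4 (valence 4) → 0 H
  atom 6: C, bond orders sum to 2 (valence 4) → 2 H
  atom 7: N, bond orders sum to 1 (valence 3) → 2 H
  atom 8: C, bond orders sum to 3 (valence 4) → 1 H
  atom 9: C, bond orders sum to 4 (valence 4) → 0 H
  atom 10: N, bond orders sum to 3 (valence 3) → 0 H
  atom 11: C, bond orders sum to 2 (valence 4) → 2 H
  atom 12: C, bond orders sum to 4 (valence 4) → 0 H
  atom 13: F (halogen, monovalent) → 0 H
  atom 14: F (halogen, monovalent) → 0 H
  atom 15: F (halogen, monovalent) → 0 H
Totals → C:10, H:13, F:3, N:2.
In Hill order: C10H13F3N2.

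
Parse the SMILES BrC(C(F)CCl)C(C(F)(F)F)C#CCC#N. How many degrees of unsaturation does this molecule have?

4

Degree of unsaturation = (number of rings) + (number of π bonds).
Ring closures in the SMILES: 0.
π bonds: 2 triple bonds (each 2 DoU) → 4 DoU from unsaturation.
Total DoU = 0 + 4 = 4.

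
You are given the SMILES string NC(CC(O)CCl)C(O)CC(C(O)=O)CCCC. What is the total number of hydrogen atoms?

Walk through each heavy atom and fill implicit hydrogens from standard valence (C 4, N 3, O 2, S 2, halogen 1):
  atom 1: N, bond orders sum to 1 (valence 3) → 2 H
  atom 2: C, bond orders sum to 3 (valence 4) → 1 H
  atom 3: C, bond orders sum to 2 (valence 4) → 2 H
  atom 4: C, bond orders sum to 3 (valence 4) → 1 H
  atom 5: O, bond orders sum to 1 (valence 2) → 1 H
  atom 6: C, bond orders sum to 2 (valence 4) → 2 H
  atom 7: Cl (halogen, monovalent) → 0 H
  atom 8: C, bond orders sum to 3 (valence 4) → 1 H
  atom 9: O, bond orders sum to 1 (valence 2) → 1 H
  atom 10: C, bond orders sum to 2 (valence 4) → 2 H
  atom 11: C, bond orders sum to 3 (valence 4) → 1 H
  atom 12: C, bond orders sum to 4 (valence 4) → 0 H
  atom 13: O, bond orders sum to 1 (valence 2) → 1 H
  atom 14: O, bond orders sum to 2 (valence 2) → 0 H
  atom 15: C, bond orders sum to 2 (valence 4) → 2 H
  atom 16: C, bond orders sum to 2 (valence 4) → 2 H
  atom 17: C, bond orders sum to 2 (valence 4) → 2 H
  atom 18: C, bond orders sum to 1 (valence 4) → 3 H
Total hydrogens: 24.

24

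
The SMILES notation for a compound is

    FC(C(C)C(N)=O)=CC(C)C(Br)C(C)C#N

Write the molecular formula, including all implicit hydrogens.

C11H16BrFN2O

Walk through each heavy atom and fill implicit hydrogens from standard valence (C 4, N 3, O 2, S 2, halogen 1):
  atom 1: F (halogen, monovalent) → 0 H
  atom 2: C, bond orders sum to 4 (valence 4) → 0 H
  atom 3: C, bond orders sum to 3 (valence 4) → 1 H
  atom 4: C, bond orders sum to 1 (valence 4) → 3 H
  atom 5: C, bond orders sum to 4 (valence 4) → 0 H
  atom 6: N, bond orders sum to 1 (valence 3) → 2 H
  atom 7: O, bond orders sum to 2 (valence 2) → 0 H
  atom 8: C, bond orders sum to 3 (valence 4) → 1 H
  atom 9: C, bond orders sum to 3 (valence 4) → 1 H
  atom 10: C, bond orders sum to 1 (valence 4) → 3 H
  atom 11: C, bond orders sum to 3 (valence 4) → 1 H
  atom 12: Br (halogen, monovalent) → 0 H
  atom 13: C, bond orders sum to 3 (valence 4) → 1 H
  atom 14: C, bond orders sum to 1 (valence 4) → 3 H
  atom 15: C, bond orders sum to 4 (valence 4) → 0 H
  atom 16: N, bond orders sum to 3 (valence 3) → 0 H
Totals → C:11, H:16, Br:1, F:1, N:2, O:1.
In Hill order: C11H16BrFN2O.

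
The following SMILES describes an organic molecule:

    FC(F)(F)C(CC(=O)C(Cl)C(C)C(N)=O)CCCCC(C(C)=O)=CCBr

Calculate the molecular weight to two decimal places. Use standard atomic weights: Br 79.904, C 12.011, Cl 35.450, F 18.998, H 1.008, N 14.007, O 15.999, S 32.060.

First, the molecular formula is C17H24BrClF3NO3 (counting implicit H from valence).
  Br: 1 × 79.904 = 79.904
  C: 17 × 12.011 = 204.187
  Cl: 1 × 35.450 = 35.450
  F: 3 × 18.998 = 56.994
  H: 24 × 1.008 = 24.192
  N: 1 × 14.007 = 14.007
  O: 3 × 15.999 = 47.997
Sum: 1×79.904 + 17×12.011 + 1×35.450 + 3×18.998 + 24×1.008 + 1×14.007 + 3×15.999 = 462.731 → 462.73 g/mol.

462.73 g/mol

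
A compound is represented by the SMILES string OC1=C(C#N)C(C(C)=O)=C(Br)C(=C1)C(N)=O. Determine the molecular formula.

C10H7BrN2O3

Walk through each heavy atom and fill implicit hydrogens from standard valence (C 4, N 3, O 2, S 2, halogen 1):
  atom 1: O, bond orders sum to 1 (valence 2) → 1 H
  atom 2: C, bond orders sum to 4 (valence 4) → 0 H
  atom 3: C, bond orders sum to 4 (valence 4) → 0 H
  atom 4: C, bond orders sum to 4 (valence 4) → 0 H
  atom 5: N, bond orders sum to 3 (valence 3) → 0 H
  atom 6: C, bond orders sum to 4 (valence 4) → 0 H
  atom 7: C, bond orders sum to 4 (valence 4) → 0 H
  atom 8: C, bond orders sum to 1 (valence 4) → 3 H
  atom 9: O, bond orders sum to 2 (valence 2) → 0 H
  atom 10: C, bond orders sum to 4 (valence 4) → 0 H
  atom 11: Br (halogen, monovalent) → 0 H
  atom 12: C, bond orders sum to 4 (valence 4) → 0 H
  atom 13: C, bond orders sum to 3 (valence 4) → 1 H
  atom 14: C, bond orders sum to 4 (valence 4) → 0 H
  atom 15: N, bond orders sum to 1 (valence 3) → 2 H
  atom 16: O, bond orders sum to 2 (valence 2) → 0 H
Totals → C:10, H:7, Br:1, N:2, O:3.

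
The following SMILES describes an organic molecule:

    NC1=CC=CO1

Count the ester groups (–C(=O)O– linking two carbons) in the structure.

Scan the SMILES for the ester motif — none present.
Groups that are present: 1 primary amine.

0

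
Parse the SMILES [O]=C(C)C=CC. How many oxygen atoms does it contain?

1

Scan the SMILES for O atoms (remember two-letter symbols like Cl and Br are single atoms).
Oxygen count: 1.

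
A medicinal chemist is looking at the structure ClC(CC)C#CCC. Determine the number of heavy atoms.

Every atom symbol written in the SMILES (organic subset) is one heavy atom; implicit H are not written.
Heavy atoms by element → C:7, Cl:1.
Total: 8.

8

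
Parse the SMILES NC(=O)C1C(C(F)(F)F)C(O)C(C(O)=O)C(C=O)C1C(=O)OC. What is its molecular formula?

C12H14F3NO7

Walk through each heavy atom and fill implicit hydrogens from standard valence (C 4, N 3, O 2, S 2, halogen 1):
  atom 1: N, bond orders sum to 1 (valence 3) → 2 H
  atom 2: C, bond orders sum to 4 (valence 4) → 0 H
  atom 3: O, bond orders sum to 2 (valence 2) → 0 H
  atom 4: C, bond orders sum to 3 (valence 4) → 1 H
  atom 5: C, bond orders sum to 3 (valence 4) → 1 H
  atom 6: C, bond orders sum to 4 (valence 4) → 0 H
  atom 7: F (halogen, monovalent) → 0 H
  atom 8: F (halogen, monovalent) → 0 H
  atom 9: F (halogen, monovalent) → 0 H
  atom 10: C, bond orders sum to 3 (valence 4) → 1 H
  atom 11: O, bond orders sum to 1 (valence 2) → 1 H
  atom 12: C, bond orders sum to 3 (valence 4) → 1 H
  atom 13: C, bond orders sum to 4 (valence 4) → 0 H
  atom 14: O, bond orders sum to 1 (valence 2) → 1 H
  atom 15: O, bond orders sum to 2 (valence 2) → 0 H
  atom 16: C, bond orders sum to 3 (valence 4) → 1 H
  atom 17: C, bond orders sum to 3 (valence 4) → 1 H
  atom 18: O, bond orders sum to 2 (valence 2) → 0 H
  atom 19: C, bond orders sum to 3 (valence 4) → 1 H
  atom 20: C, bond orders sum to 4 (valence 4) → 0 H
  atom 21: O, bond orders sum to 2 (valence 2) → 0 H
  atom 22: O, bond orders sum to 2 (valence 2) → 0 H
  atom 23: C, bond orders sum to 1 (valence 4) → 3 H
Totals → C:12, H:14, F:3, N:1, O:7.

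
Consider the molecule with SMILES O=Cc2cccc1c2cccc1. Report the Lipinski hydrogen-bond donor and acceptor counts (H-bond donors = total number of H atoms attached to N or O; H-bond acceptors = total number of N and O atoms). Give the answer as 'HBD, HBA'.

Donors: find every N or O and count the H atoms it carries.
  atom 1 (O): bond orders sum to 2 → 0 H
Lipinski HBD = 0.
Acceptors: N atoms = 0, O atoms = 1 → HBA = 1.

0, 1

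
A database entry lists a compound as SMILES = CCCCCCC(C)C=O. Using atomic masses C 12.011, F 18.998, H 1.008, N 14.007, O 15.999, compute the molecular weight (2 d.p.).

First, the molecular formula is C9H18O (counting implicit H from valence).
  C: 9 × 12.011 = 108.099
  H: 18 × 1.008 = 18.144
  O: 1 × 15.999 = 15.999
Sum: 9×12.011 + 18×1.008 + 1×15.999 = 142.242 → 142.24 g/mol.

142.24 g/mol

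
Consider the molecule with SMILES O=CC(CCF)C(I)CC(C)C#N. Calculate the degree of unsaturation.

Molecular formula: C9H13FINO.
DoU = (2C + 2 + N − H − X) / 2, where X is the halogen count and O/S are ignored.
    = (2·9 + 2 + 1 − 13 − 2) / 2 = 6 / 2 = 3.

3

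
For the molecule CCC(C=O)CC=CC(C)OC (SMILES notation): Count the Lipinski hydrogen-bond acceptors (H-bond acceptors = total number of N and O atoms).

N atoms: 0; O atoms: 2.
Lipinski HBA = 0 + 2 = 2.

2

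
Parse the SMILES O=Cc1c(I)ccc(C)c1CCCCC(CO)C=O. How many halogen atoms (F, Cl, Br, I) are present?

Halogen atoms appear at heavy-atom position 5 (1×I).
Other groups present: 2 aldehyde, 1 hydroxyl.
Halogen count: 1.

1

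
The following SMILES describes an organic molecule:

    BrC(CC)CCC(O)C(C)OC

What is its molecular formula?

Walk through each heavy atom and fill implicit hydrogens from standard valence (C 4, N 3, O 2, S 2, halogen 1):
  atom 1: Br (halogen, monovalent) → 0 H
  atom 2: C, bond orders sum to 3 (valence 4) → 1 H
  atom 3: C, bond orders sum to 2 (valence 4) → 2 H
  atom 4: C, bond orders sum to 1 (valence 4) → 3 H
  atom 5: C, bond orders sum to 2 (valence 4) → 2 H
  atom 6: C, bond orders sum to 2 (valence 4) → 2 H
  atom 7: C, bond orders sum to 3 (valence 4) → 1 H
  atom 8: O, bond orders sum to 1 (valence 2) → 1 H
  atom 9: C, bond orders sum to 3 (valence 4) → 1 H
  atom 10: C, bond orders sum to 1 (valence 4) → 3 H
  atom 11: O, bond orders sum to 2 (valence 2) → 0 H
  atom 12: C, bond orders sum to 1 (valence 4) → 3 H
Totals → C:9, H:19, Br:1, O:2.
In Hill order: C9H19BrO2.

C9H19BrO2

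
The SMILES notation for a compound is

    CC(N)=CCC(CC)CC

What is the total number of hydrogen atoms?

19

Walk through each heavy atom and fill implicit hydrogens from standard valence (C 4, N 3, O 2, S 2, halogen 1):
  atom 1: C, bond orders sum to 1 (valence 4) → 3 H
  atom 2: C, bond orders sum to 4 (valence 4) → 0 H
  atom 3: N, bond orders sum to 1 (valence 3) → 2 H
  atom 4: C, bond orders sum to 3 (valence 4) → 1 H
  atom 5: C, bond orders sum to 2 (valence 4) → 2 H
  atom 6: C, bond orders sum to 3 (valence 4) → 1 H
  atom 7: C, bond orders sum to 2 (valence 4) → 2 H
  atom 8: C, bond orders sum to 1 (valence 4) → 3 H
  atom 9: C, bond orders sum to 2 (valence 4) → 2 H
  atom 10: C, bond orders sum to 1 (valence 4) → 3 H
Total hydrogens: 19.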